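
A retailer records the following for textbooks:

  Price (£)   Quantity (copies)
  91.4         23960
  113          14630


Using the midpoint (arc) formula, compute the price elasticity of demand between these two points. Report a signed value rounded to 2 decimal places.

%ΔQ = (14630 − 23960) / [(23960 + 14630)/2] = -9330/19295 = -0.483544…
%ΔP = (113 − 91.4) / [(91.4 + 113)/2] = 21.6/102.2 = 0.211350…
Arc Ed = %ΔQ / %ΔP = (-9330/19295) / (21.6/102.2) = -2.2878…

-2.29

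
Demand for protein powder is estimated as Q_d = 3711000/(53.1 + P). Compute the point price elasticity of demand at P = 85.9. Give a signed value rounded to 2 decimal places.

-0.62

dQ_d/dP = −3711000/(53.1 + P)² = -192.071. At P = 85.9, Q_d = 26697.8.
Ed = (dQ_d/dP)·(P/Q_d) = (-192.071) × (85.9/26697.8) = -0.6179…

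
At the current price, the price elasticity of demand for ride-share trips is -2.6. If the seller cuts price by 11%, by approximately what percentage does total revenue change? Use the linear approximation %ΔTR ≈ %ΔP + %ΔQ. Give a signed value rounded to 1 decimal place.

+17.6%

%ΔQ ≈ Ed × %ΔP = (-2.6) × (-11%) = +28.6000%
%ΔTR ≈ %ΔP + %ΔQ = (-11%) + (+28.6000%) = +17.6000%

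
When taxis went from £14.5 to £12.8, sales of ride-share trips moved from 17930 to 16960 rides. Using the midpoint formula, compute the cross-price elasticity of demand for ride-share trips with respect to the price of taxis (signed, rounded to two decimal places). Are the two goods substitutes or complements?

0.45; substitutes

%ΔQ_{ride-share trips} = (16960 − 17930)/avg = -970/17445 = -0.055603…
%ΔP_{taxis} = (12.8 − 14.5)/avg = -1.7/13.65 = -0.124542…
E_cross = (-970/17445) / (-1.7/13.65) = 0.4464…
E_cross > 0 ⇒ the goods are substitutes.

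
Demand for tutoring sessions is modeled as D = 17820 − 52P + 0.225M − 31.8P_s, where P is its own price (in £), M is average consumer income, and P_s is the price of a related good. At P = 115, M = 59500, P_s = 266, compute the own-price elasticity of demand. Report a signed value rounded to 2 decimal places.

At the given values, D = 17820 − 52(115) + 0.225(59500) − 31.8(266) = 16768.7.
∂D/∂P = −52.
E = (-52) × (115/16768.7) = -0.3566…

-0.36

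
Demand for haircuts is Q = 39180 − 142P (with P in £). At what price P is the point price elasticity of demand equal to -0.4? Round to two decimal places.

78.83

Ed = −142P/(39180 − 142P). Set this equal to -0.4:
142P = 0.4·(39180 − 142P) ⇒ 142P(1 + 0.4) = 0.4·39180
P = 0.4·39180 / (142·1.4) = 78.8329…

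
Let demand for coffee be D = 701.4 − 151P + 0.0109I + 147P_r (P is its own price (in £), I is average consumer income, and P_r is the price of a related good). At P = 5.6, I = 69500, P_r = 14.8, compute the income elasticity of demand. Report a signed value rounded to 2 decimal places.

At the given values, D = 701.4 − 151(5.6) + 0.0109(69500) + 147(14.8) = 2788.95.
∂D/∂I = 0.0109.
E = (0.0109) × (69500/2788.95) = 0.2716…

0.27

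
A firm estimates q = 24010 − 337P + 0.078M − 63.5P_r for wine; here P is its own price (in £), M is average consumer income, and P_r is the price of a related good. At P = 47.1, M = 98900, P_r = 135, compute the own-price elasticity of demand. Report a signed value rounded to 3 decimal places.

-2.181

At the given values, q = 24010 − 337(47.1) + 0.078(98900) − 63.5(135) = 7279.
∂q/∂P = −337.
E = (-337) × (47.1/7279) = -2.18061…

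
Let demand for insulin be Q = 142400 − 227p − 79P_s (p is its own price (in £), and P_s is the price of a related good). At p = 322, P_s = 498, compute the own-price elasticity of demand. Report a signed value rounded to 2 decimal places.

-2.44

At the given values, Q = 142400 − 227(322) − 79(498) = 29964.
∂Q/∂p = −227.
E = (-227) × (322/29964) = -2.4393…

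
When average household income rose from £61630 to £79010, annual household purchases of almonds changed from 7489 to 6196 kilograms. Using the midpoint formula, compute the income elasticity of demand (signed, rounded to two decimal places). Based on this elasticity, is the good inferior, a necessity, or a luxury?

-0.76; inferior

%ΔQ = (6196 − 7489)/[( 7489 + 6196)/2] = -1293/6842.5 = -0.188966…
%ΔIncome = (79010 − 61630)/[( 61630 + 79010)/2] = 17380/70320 = 0.247155…
E_income = (-1293/6842.5) / (17380/70320) = -0.7645…
E_income < 0 ⇒ inferior good.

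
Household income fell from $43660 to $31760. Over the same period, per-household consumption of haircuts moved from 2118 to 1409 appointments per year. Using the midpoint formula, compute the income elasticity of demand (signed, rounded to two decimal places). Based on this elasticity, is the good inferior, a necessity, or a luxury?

1.27; luxury

%ΔQ = (1409 − 2118)/[( 2118 + 1409)/2] = -709/1763.5 = -0.402041…
%ΔIncome = (31760 − 43660)/[( 43660 + 31760)/2] = -11900/37710 = -0.315566…
E_income = (-709/1763.5) / (-11900/37710) = 1.2740…
E_income > 1 ⇒ normal good, luxury.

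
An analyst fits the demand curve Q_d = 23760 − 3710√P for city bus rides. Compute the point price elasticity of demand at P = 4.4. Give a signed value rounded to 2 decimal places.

-0.24

dQ_d/dP = −3710/(2√P) = -884.337. At P = 4.4, Q_d = 15977.8.
Ed = (dQ_d/dP)·(P/Q_d) = (-884.337) × (4.4/15977.8) = -0.2435…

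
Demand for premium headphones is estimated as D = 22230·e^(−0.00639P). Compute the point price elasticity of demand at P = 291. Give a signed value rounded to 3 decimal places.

dD/dP = −0.00639·D = -22.1245. At P = 291, D = 3462.37.
Ed = (dD/dP)·(P/D) = (-22.1245) × (291/3462.37) = -1.85949

-1.859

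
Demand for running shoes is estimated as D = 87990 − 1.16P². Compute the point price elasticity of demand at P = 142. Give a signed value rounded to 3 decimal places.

-0.724

dD/dP = −2·1.16·P = -329.44. At P = 142, D = 64599.76.
Ed = (dD/dP)·(P/D) = (-329.44) × (142/64599.76) = -0.72415…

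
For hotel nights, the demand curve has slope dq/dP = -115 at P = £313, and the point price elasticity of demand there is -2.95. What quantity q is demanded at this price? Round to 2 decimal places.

12201.69

Ed = (dq/dP)·(P/q) ⇒ q = (dq/dP)·P/Ed = (-115)·313/(-2.95) = 12201.6949…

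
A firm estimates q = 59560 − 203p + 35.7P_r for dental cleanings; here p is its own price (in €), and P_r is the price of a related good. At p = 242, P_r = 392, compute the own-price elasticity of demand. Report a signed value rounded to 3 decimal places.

At the given values, q = 59560 − 203(242) + 35.7(392) = 24428.4.
∂q/∂p = −203.
E = (-203) × (242/24428.4) = -2.01101…

-2.011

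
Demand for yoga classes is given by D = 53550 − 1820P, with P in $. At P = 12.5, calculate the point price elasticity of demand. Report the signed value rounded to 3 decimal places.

-0.739

dD/dP = −1820. At P = 12.5, D = 53550 − 1820(12.5) = 30800.
Ed = (dD/dP)·(P/D) = −1820 × (12.5/30800) = -0.73863…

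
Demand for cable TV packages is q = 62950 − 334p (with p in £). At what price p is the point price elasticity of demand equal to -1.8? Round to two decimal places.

Ed = −334p/(62950 − 334p). Set this equal to -1.8:
334p = 1.8·(62950 − 334p) ⇒ 334p(1 + 1.8) = 1.8·62950
p = 1.8·62950 / (334·2.8) = 121.1612…

121.16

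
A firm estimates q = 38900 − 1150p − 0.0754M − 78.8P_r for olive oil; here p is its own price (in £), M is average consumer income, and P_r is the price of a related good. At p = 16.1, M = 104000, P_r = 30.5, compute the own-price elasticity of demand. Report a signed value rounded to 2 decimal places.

At the given values, q = 38900 − 1150(16.1) − 0.0754(104000) − 78.8(30.5) = 10140.
∂q/∂p = −1150.
E = (-1150) × (16.1/10140) = -1.8259…

-1.83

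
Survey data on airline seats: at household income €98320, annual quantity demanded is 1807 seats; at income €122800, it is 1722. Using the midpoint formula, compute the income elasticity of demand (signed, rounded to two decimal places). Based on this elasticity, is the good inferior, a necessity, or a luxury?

-0.22; inferior

%ΔQ = (1722 − 1807)/[( 1807 + 1722)/2] = -85/1764.5 = -0.048172…
%ΔIncome = (122800 − 98320)/[( 98320 + 122800)/2] = 24480/110560 = 0.221418…
E_income = (-85/1764.5) / (24480/110560) = -0.2175…
E_income < 0 ⇒ inferior good.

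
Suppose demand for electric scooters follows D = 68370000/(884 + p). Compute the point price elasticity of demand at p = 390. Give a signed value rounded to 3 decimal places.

dD/dp = −68370000/(884 + p)² = -42.1237. At p = 390, D = 53665.6.
Ed = (dD/dp)·(p/D) = (-42.1237) × (390/53665.6) = -0.30612…

-0.306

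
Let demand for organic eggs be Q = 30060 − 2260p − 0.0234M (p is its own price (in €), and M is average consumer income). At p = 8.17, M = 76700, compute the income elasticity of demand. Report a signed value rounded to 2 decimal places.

-0.18

At the given values, Q = 30060 − 2260(8.17) − 0.0234(76700) = 9801.02.
∂Q/∂M = -0.0234.
E = (-0.0234) × (76700/9801.02) = -0.1831…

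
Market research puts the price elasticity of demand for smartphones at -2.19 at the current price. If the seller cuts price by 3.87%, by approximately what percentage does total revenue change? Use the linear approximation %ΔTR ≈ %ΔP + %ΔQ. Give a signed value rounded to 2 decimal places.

+4.61%

%ΔQ ≈ Ed × %ΔP = (-2.19) × (-3.87%) = +8.4753%
%ΔTR ≈ %ΔP + %ΔQ = (-3.87%) + (+8.4753%) = +4.6053%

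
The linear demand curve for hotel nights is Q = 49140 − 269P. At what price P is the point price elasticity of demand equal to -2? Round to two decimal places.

Ed = −269P/(49140 − 269P). Set this equal to -2:
269P = 2·(49140 − 269P) ⇒ 269P(1 + 2) = 2·49140
P = 2·49140 / (269·3) = 121.7843…

121.78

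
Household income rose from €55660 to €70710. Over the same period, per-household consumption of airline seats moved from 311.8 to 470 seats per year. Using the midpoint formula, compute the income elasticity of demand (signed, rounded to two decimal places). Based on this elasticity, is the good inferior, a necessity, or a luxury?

%ΔQ = (470 − 311.8)/[( 311.8 + 470)/2] = 158.2/390.9 = 0.404707…
%ΔIncome = (70710 − 55660)/[( 55660 + 70710)/2] = 15050/63185 = 0.238189…
E_income = (158.2/390.9) / (15050/63185) = 1.6990…
E_income > 1 ⇒ normal good, luxury.

1.70; luxury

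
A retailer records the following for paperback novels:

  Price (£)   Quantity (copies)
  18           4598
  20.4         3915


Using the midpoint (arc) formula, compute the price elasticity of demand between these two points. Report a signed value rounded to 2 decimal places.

-1.28

%ΔQ = (3915 − 4598) / [(4598 + 3915)/2] = -683/4256.5 = -0.160460…
%ΔP = (20.4 − 18) / [(18 + 20.4)/2] = 2.4/19.2 = 0.125
Arc Ed = %ΔQ / %ΔP = (-683/4256.5) / (2.4/19.2) = -1.2836…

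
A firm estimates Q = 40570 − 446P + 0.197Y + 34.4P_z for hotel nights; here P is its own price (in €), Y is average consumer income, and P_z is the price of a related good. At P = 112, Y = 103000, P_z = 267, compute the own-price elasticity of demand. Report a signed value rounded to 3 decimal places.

At the given values, Q = 40570 − 446(112) + 0.197(103000) + 34.4(267) = 20093.8.
∂Q/∂P = −446.
E = (-446) × (112/20093.8) = -2.48594…

-2.486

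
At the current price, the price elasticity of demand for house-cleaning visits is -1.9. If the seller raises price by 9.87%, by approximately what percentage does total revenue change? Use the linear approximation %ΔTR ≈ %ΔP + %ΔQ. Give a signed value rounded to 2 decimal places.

-8.88%

%ΔQ ≈ Ed × %ΔP = (-1.9) × (+9.87%) = -18.7530%
%ΔTR ≈ %ΔP + %ΔQ = (+9.87%) + (-18.7530%) = -8.8830%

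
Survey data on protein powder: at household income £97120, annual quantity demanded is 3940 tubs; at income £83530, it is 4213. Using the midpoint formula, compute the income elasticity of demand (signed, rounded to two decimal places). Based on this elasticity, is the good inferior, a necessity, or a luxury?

%ΔQ = (4213 − 3940)/[( 3940 + 4213)/2] = 273/4076.5 = 0.066969…
%ΔIncome = (83530 − 97120)/[( 97120 + 83530)/2] = -13590/90325 = -0.150456…
E_income = (273/4076.5) / (-13590/90325) = -0.4451…
E_income < 0 ⇒ inferior good.

-0.45; inferior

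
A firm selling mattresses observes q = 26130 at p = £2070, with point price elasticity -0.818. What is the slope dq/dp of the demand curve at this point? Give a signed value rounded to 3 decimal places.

-10.326

Ed = (dq/dp)·(p/q) ⇒ dq/dp = Ed·q/p = (-0.818)·26130/2070 = -10.32576…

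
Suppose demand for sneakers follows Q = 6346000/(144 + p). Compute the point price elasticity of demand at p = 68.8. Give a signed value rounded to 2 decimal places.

dQ/dp = −6346000/(144 + p)² = -140.138. At p = 68.8, Q = 29821.4.
Ed = (dQ/dp)·(p/Q) = (-140.138) × (68.8/29821.4) = -0.3233…

-0.32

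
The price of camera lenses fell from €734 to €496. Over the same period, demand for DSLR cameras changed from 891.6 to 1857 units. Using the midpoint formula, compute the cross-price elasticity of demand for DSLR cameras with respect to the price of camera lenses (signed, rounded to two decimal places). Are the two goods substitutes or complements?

-1.82; complements

%ΔQ_{DSLR cameras} = (1857 − 891.6)/avg = 965.4/1374.3 = 0.702466…
%ΔP_{camera lenses} = (496 − 734)/avg = -238/615 = -0.386991…
E_cross = (965.4/1374.3) / (-238/615) = -1.8151…
E_cross < 0 ⇒ the goods are complements.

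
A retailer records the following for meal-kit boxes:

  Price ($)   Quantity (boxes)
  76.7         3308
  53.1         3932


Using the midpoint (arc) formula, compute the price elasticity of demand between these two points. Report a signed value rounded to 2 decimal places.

%ΔQ = (3932 − 3308) / [(3308 + 3932)/2] = 624/3620 = 0.172375…
%ΔP = (53.1 − 76.7) / [(76.7 + 53.1)/2] = -23.6/64.9 = -0.363636…
Arc Ed = %ΔQ / %ΔP = (624/3620) / (-23.6/64.9) = -0.4740…

-0.47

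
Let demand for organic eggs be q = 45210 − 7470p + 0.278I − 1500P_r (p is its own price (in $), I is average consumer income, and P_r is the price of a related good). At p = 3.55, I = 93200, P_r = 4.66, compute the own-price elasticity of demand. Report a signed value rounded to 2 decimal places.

At the given values, q = 45210 − 7470(3.55) + 0.278(93200) − 1500(4.66) = 37611.1.
∂q/∂p = −7470.
E = (-7470) × (3.55/37611.1) = -0.7050…

-0.71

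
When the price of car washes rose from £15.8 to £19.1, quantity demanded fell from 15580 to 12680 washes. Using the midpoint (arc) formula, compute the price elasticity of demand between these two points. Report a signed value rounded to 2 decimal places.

%ΔQ = (12680 − 15580) / [(15580 + 12680)/2] = -2900/14130 = -0.205237…
%ΔP = (19.1 − 15.8) / [(15.8 + 19.1)/2] = 3.3/17.45 = 0.189111…
Arc Ed = %ΔQ / %ΔP = (-2900/14130) / (3.3/17.45) = -1.0852…

-1.09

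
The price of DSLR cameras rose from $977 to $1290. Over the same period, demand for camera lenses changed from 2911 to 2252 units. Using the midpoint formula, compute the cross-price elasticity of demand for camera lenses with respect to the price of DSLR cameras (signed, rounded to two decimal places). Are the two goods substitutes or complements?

-0.92; complements

%ΔQ_{camera lenses} = (2252 − 2911)/avg = -659/2581.5 = -0.255277…
%ΔP_{DSLR cameras} = (1290 − 977)/avg = 313/1133.5 = 0.276135…
E_cross = (-659/2581.5) / (313/1133.5) = -0.9244…
E_cross < 0 ⇒ the goods are complements.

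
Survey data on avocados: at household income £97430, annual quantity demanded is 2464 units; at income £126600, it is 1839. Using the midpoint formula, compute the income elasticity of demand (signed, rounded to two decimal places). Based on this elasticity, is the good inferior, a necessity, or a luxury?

%ΔQ = (1839 − 2464)/[( 2464 + 1839)/2] = -625/2151.5 = -0.290495…
%ΔIncome = (126600 − 97430)/[( 97430 + 126600)/2] = 29170/112015 = 0.260411…
E_income = (-625/2151.5) / (29170/112015) = -1.1155…
E_income < 0 ⇒ inferior good.

-1.12; inferior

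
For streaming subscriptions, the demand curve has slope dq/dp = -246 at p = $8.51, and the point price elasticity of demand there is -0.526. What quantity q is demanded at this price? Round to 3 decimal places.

3979.962

Ed = (dq/dp)·(p/q) ⇒ q = (dq/dp)·p/Ed = (-246)·8.51/(-0.526) = 3979.96197…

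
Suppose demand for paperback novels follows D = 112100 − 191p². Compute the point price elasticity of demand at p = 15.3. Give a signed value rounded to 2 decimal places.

-1.33

dD/dp = −2·191·p = -5844.6. At p = 15.3, D = 67388.81.
Ed = (dD/dp)·(p/D) = (-5844.6) × (15.3/67388.81) = -1.3269…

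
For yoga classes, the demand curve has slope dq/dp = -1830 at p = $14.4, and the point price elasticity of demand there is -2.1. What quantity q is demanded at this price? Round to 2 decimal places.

12548.57

Ed = (dq/dp)·(p/q) ⇒ q = (dq/dp)·p/Ed = (-1830)·14.4/(-2.1) = 12548.5714…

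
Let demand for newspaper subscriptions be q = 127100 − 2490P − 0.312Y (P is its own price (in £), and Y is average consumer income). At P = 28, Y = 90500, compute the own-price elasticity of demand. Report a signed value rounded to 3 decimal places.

-2.392

At the given values, q = 127100 − 2490(28) − 0.312(90500) = 29144.
∂q/∂P = −2490.
E = (-2490) × (28/29144) = -2.39225…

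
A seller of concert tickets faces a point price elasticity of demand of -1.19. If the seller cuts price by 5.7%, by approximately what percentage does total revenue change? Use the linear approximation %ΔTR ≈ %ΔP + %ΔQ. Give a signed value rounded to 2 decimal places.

+1.08%

%ΔQ ≈ Ed × %ΔP = (-1.19) × (-5.7%) = +6.7830%
%ΔTR ≈ %ΔP + %ΔQ = (-5.7%) + (+6.7830%) = +1.0830%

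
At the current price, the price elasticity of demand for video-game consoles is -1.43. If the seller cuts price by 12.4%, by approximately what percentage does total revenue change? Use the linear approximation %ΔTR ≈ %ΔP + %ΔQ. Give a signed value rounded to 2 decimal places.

%ΔQ ≈ Ed × %ΔP = (-1.43) × (-12.4%) = +17.7320%
%ΔTR ≈ %ΔP + %ΔQ = (-12.4%) + (+17.7320%) = +5.3320%

+5.33%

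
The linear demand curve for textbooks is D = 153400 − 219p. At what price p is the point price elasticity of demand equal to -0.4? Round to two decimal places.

Ed = −219p/(153400 − 219p). Set this equal to -0.4:
219p = 0.4·(153400 − 219p) ⇒ 219p(1 + 0.4) = 0.4·153400
p = 0.4·153400 / (219·1.4) = 200.1304…

200.13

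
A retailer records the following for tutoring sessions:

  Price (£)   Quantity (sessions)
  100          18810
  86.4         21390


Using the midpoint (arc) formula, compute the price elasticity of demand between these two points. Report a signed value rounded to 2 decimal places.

%ΔQ = (21390 − 18810) / [(18810 + 21390)/2] = 2580/20100 = 0.128358…
%ΔP = (86.4 − 100) / [(100 + 86.4)/2] = -13.6/93.2 = -0.145922…
Arc Ed = %ΔQ / %ΔP = (2580/20100) / (-13.6/93.2) = -0.8796…

-0.88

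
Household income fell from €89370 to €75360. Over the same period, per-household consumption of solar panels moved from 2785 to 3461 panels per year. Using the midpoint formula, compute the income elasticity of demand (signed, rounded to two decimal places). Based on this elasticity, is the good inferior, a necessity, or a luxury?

%ΔQ = (3461 − 2785)/[( 2785 + 3461)/2] = 676/3123 = 0.216458…
%ΔIncome = (75360 − 89370)/[( 89370 + 75360)/2] = -14010/82365 = -0.170096…
E_income = (676/3123) / (-14010/82365) = -1.2725…
E_income < 0 ⇒ inferior good.

-1.27; inferior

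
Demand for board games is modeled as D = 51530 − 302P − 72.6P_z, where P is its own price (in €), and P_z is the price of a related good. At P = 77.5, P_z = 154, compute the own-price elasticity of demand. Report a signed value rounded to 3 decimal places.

At the given values, D = 51530 − 302(77.5) − 72.6(154) = 16944.6.
∂D/∂P = −302.
E = (-302) × (77.5/16944.6) = -1.38126…

-1.381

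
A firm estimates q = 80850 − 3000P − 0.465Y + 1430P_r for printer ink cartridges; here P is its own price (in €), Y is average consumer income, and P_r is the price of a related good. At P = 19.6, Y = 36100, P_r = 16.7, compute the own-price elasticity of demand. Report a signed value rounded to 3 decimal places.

At the given values, q = 80850 − 3000(19.6) − 0.465(36100) + 1430(16.7) = 29144.5.
∂q/∂P = −3000.
E = (-3000) × (19.6/29144.5) = -2.01753…

-2.018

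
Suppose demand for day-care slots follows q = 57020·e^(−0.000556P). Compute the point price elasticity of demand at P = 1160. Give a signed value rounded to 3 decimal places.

dq/dP = −0.000556·q = -16.6341. At P = 1160, q = 29917.5.
Ed = (dq/dP)·(P/q) = (-16.6341) × (1160/29917.5) = -0.64496

-0.645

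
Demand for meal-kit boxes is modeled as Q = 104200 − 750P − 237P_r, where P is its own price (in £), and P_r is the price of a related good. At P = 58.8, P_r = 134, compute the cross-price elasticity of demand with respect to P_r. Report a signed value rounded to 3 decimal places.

At the given values, Q = 104200 − 750(58.8) − 237(134) = 28342.
∂Q/∂P_r = -237.
E = (-237) × (134/28342) = -1.12052…

-1.121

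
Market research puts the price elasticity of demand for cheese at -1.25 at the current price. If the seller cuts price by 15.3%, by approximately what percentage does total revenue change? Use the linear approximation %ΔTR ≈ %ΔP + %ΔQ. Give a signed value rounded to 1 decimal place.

%ΔQ ≈ Ed × %ΔP = (-1.25) × (-15.3%) = +19.1250%
%ΔTR ≈ %ΔP + %ΔQ = (-15.3%) + (+19.1250%) = +3.8250%

+3.8%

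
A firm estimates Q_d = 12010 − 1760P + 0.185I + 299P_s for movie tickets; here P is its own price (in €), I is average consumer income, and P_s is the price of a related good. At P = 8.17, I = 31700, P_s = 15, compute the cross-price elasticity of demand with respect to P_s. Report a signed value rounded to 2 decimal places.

At the given values, Q_d = 12010 − 1760(8.17) + 0.185(31700) + 299(15) = 7980.3.
∂Q_d/∂P_s = 299.
E = (299) × (15/7980.3) = 0.5620…

0.56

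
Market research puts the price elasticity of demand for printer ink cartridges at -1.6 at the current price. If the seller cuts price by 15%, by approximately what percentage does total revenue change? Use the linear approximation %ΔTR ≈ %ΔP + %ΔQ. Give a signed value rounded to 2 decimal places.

+9.00%

%ΔQ ≈ Ed × %ΔP = (-1.6) × (-15%) = +24.0000%
%ΔTR ≈ %ΔP + %ΔQ = (-15%) + (+24.0000%) = +9.0000%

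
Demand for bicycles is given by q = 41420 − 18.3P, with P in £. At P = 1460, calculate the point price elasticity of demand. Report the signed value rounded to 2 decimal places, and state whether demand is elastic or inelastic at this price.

-1.82; elastic

dq/dP = −18.3. At P = 1460, q = 41420 − 18.3(1460) = 14702.
Ed = (dq/dP)·(P/q) = −18.3 × (1460/14702) = -1.8173…
|Ed| = 1.82 > 1, so demand is elastic.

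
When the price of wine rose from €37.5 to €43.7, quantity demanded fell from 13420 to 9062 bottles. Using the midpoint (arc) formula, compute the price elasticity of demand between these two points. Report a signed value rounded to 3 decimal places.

-2.539

%ΔQ = (9062 − 13420) / [(13420 + 9062)/2] = -4358/11241 = -0.387687…
%ΔP = (43.7 − 37.5) / [(37.5 + 43.7)/2] = 6.2/40.6 = 0.152709…
Arc Ed = %ΔQ / %ΔP = (-4358/11241) / (6.2/40.6) = -2.53873…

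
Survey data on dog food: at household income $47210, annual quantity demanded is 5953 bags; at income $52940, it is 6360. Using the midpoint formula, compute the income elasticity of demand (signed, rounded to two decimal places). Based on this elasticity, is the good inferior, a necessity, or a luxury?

%ΔQ = (6360 − 5953)/[( 5953 + 6360)/2] = 407/6156.5 = 0.066108…
%ΔIncome = (52940 − 47210)/[( 47210 + 52940)/2] = 5730/50075 = 0.114428…
E_income = (407/6156.5) / (5730/50075) = 0.5777…
0 < E_income < 1 ⇒ normal good, necessity.

0.58; necessity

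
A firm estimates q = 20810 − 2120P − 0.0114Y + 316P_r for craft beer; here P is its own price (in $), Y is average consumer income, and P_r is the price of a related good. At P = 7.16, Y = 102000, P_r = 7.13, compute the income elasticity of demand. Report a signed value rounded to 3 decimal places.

-0.173

At the given values, q = 20810 − 2120(7.16) − 0.0114(102000) + 316(7.13) = 6721.08.
∂q/∂Y = -0.0114.
E = (-0.0114) × (102000/6721.08) = -0.17300…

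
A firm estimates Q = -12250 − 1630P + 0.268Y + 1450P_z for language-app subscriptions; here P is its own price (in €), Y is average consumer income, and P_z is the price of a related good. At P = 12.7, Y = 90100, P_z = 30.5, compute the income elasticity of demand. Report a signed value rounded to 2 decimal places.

At the given values, Q = -12250 − 1630(12.7) + 0.268(90100) + 1450(30.5) = 35420.8.
∂Q/∂Y = 0.268.
E = (0.268) × (90100/35420.8) = 0.6817…

0.68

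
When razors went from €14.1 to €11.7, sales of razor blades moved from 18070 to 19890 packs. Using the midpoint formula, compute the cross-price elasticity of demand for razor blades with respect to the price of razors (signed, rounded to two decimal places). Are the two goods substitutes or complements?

%ΔQ_{razor blades} = (19890 − 18070)/avg = 1820/18980 = 0.095890…
%ΔP_{razors} = (11.7 − 14.1)/avg = -2.4/12.9 = -0.186046…
E_cross = (1820/18980) / (-2.4/12.9) = -0.5154…
E_cross < 0 ⇒ the goods are complements.

-0.52; complements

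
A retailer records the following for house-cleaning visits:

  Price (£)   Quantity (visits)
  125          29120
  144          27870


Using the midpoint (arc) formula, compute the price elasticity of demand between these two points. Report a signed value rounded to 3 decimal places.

-0.311

%ΔQ = (27870 − 29120) / [(29120 + 27870)/2] = -1250/28495 = -0.043867…
%ΔP = (144 − 125) / [(125 + 144)/2] = 19/134.5 = 0.141263…
Arc Ed = %ΔQ / %ΔP = (-1250/28495) / (19/134.5) = -0.31053…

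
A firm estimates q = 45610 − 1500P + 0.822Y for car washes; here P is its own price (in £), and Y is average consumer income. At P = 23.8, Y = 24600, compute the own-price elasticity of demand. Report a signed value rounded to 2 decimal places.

At the given values, q = 45610 − 1500(23.8) + 0.822(24600) = 30131.2.
∂q/∂P = −1500.
E = (-1500) × (23.8/30131.2) = -1.1848…

-1.18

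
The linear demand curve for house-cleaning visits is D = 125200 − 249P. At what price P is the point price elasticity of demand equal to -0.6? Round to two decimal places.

Ed = −249P/(125200 − 249P). Set this equal to -0.6:
249P = 0.6·(125200 − 249P) ⇒ 249P(1 + 0.6) = 0.6·125200
P = 0.6·125200 / (249·1.6) = 188.5542…

188.55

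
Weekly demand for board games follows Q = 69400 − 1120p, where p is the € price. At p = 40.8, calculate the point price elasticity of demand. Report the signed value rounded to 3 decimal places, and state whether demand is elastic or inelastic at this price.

dQ/dp = −1120. At p = 40.8, Q = 69400 − 1120(40.8) = 23704.
Ed = (dQ/dp)·(p/Q) = −1120 × (40.8/23704) = -1.92777…
|Ed| = 1.928 > 1, so demand is elastic.

-1.928; elastic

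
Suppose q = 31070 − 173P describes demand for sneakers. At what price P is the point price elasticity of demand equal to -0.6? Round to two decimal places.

Ed = −173P/(31070 − 173P). Set this equal to -0.6:
173P = 0.6·(31070 − 173P) ⇒ 173P(1 + 0.6) = 0.6·31070
P = 0.6·31070 / (173·1.6) = 67.3482…

67.35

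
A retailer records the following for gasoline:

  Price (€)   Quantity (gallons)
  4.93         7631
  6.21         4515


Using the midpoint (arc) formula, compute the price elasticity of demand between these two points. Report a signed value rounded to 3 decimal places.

-2.233

%ΔQ = (4515 − 7631) / [(7631 + 4515)/2] = -3116/6073 = -0.513090…
%ΔP = (6.21 − 4.93) / [(4.93 + 6.21)/2] = 1.28/5.57 = 0.229802…
Arc Ed = %ΔQ / %ΔP = (-3116/6073) / (1.28/5.57) = -2.23274…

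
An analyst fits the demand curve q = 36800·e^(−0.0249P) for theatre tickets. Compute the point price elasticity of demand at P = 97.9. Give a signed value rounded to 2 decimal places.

-2.44

dq/dP = −0.0249·q = -80.0503. At P = 97.9, q = 3214.87.
Ed = (dq/dP)·(P/q) = (-80.0503) × (97.9/3214.87) = -2.4377…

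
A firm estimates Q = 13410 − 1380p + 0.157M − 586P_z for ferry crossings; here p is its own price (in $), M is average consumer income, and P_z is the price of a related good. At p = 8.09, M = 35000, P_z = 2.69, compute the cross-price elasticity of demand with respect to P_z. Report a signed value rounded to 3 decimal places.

At the given values, Q = 13410 − 1380(8.09) + 0.157(35000) − 586(2.69) = 6164.46.
∂Q/∂P_z = -586.
E = (-586) × (2.69/6164.46) = -0.25571…

-0.256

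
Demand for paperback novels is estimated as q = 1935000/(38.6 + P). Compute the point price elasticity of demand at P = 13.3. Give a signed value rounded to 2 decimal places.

-0.26

dq/dP = −1935000/(38.6 + P)² = -718.367. At P = 13.3, q = 37283.2.
Ed = (dq/dP)·(P/q) = (-718.367) × (13.3/37283.2) = -0.2562…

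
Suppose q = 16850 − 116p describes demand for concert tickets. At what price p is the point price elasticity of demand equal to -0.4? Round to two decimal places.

41.50

Ed = −116p/(16850 − 116p). Set this equal to -0.4:
116p = 0.4·(16850 − 116p) ⇒ 116p(1 + 0.4) = 0.4·16850
p = 0.4·16850 / (116·1.4) = 41.5024…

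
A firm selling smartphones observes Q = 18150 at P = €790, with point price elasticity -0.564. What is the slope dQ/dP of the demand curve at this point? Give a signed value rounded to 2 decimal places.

Ed = (dQ/dP)·(P/Q) ⇒ dQ/dP = Ed·Q/P = (-0.564)·18150/790 = -12.9577…

-12.96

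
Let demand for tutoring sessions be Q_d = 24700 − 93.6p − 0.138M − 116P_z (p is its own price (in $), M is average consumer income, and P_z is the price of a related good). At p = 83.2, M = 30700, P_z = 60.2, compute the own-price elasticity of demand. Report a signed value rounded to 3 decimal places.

At the given values, Q_d = 24700 − 93.6(83.2) − 0.138(30700) − 116(60.2) = 5692.68.
∂Q_d/∂p = −93.6.
E = (-93.6) × (83.2/5692.68) = -1.36798…

-1.368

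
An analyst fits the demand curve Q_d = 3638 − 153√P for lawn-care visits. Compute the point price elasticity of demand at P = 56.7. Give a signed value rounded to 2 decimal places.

-0.23

dQ_d/dP = −153/(2√P) = -10.1594. At P = 56.7, Q_d = 2485.92.
Ed = (dQ_d/dP)·(P/Q_d) = (-10.1594) × (56.7/2485.92) = -0.2317…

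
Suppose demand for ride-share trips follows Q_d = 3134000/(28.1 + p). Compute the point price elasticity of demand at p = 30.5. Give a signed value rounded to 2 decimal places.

-0.52

dQ_d/dp = −3134000/(28.1 + p)² = -912.649. At p = 30.5, Q_d = 53481.2.
Ed = (dQ_d/dp)·(p/Q_d) = (-912.649) × (30.5/53481.2) = -0.5204…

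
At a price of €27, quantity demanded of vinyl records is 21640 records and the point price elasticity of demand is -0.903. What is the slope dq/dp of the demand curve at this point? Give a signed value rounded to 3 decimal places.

Ed = (dq/dp)·(p/q) ⇒ dq/dp = Ed·q/p = (-0.903)·21640/27 = -723.73777…

-723.738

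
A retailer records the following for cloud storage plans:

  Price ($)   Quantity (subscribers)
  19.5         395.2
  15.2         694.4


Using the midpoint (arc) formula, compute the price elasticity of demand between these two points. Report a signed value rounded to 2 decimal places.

%ΔQ = (694.4 − 395.2) / [(395.2 + 694.4)/2] = 299.2/544.8 = 0.549192…
%ΔP = (15.2 − 19.5) / [(19.5 + 15.2)/2] = -4.3/17.35 = -0.247838…
Arc Ed = %ΔQ / %ΔP = (299.2/544.8) / (-4.3/17.35) = -2.2159…

-2.22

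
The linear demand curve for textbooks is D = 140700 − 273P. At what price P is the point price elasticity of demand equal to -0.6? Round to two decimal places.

Ed = −273P/(140700 − 273P). Set this equal to -0.6:
273P = 0.6·(140700 − 273P) ⇒ 273P(1 + 0.6) = 0.6·140700
P = 0.6·140700 / (273·1.6) = 193.2692…

193.27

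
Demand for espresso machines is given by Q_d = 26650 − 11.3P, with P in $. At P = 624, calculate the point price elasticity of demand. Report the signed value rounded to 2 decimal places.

dQ_d/dP = −11.3. At P = 624, Q_d = 26650 − 11.3(624) = 19598.8.
Ed = (dQ_d/dP)·(P/Q_d) = −11.3 × (624/19598.8) = -0.3597…

-0.36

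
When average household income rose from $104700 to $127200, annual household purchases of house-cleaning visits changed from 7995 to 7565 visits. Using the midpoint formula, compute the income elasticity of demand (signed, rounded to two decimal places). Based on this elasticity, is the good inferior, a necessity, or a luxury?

%ΔQ = (7565 − 7995)/[( 7995 + 7565)/2] = -430/7780 = -0.055269…
%ΔIncome = (127200 − 104700)/[( 104700 + 127200)/2] = 22500/115950 = 0.194049…
E_income = (-430/7780) / (22500/115950) = -0.2848…
E_income < 0 ⇒ inferior good.

-0.28; inferior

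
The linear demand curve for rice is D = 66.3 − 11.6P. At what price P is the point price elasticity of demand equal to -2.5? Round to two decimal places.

Ed = −11.6P/(66.3 − 11.6P). Set this equal to -2.5:
11.6P = 2.5·(66.3 − 11.6P) ⇒ 11.6P(1 + 2.5) = 2.5·66.3
P = 2.5·66.3 / (11.6·3.5) = 4.0825…

4.08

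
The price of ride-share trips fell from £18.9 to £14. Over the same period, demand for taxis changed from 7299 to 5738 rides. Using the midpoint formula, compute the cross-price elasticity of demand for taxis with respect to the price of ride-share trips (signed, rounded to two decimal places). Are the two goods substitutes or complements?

%ΔQ_{taxis} = (5738 − 7299)/avg = -1561/6518.5 = -0.239472…
%ΔP_{ride-share trips} = (14 − 18.9)/avg = -4.9/16.45 = -0.297872…
E_cross = (-1561/6518.5) / (-4.9/16.45) = 0.8039…
E_cross > 0 ⇒ the goods are substitutes.

0.80; substitutes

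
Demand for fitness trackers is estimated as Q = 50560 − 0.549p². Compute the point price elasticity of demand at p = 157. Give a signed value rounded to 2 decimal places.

dQ/dp = −2·0.549·p = -172.386. At p = 157, Q = 37027.699.
Ed = (dQ/dp)·(p/Q) = (-172.386) × (157/37027.699) = -0.7309…

-0.73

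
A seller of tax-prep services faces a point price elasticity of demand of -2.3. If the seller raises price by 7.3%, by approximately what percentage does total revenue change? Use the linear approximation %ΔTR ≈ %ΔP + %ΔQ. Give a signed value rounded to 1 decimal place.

-9.5%

%ΔQ ≈ Ed × %ΔP = (-2.3) × (+7.3%) = -16.7900%
%ΔTR ≈ %ΔP + %ΔQ = (+7.3%) + (-16.7900%) = -9.4900%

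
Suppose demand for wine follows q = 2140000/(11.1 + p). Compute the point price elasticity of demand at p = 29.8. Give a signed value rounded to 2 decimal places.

dq/dp = −2140000/(11.1 + p)² = -1279.28. At p = 29.8, q = 52322.7.
Ed = (dq/dp)·(p/q) = (-1279.28) × (29.8/52322.7) = -0.7286…

-0.73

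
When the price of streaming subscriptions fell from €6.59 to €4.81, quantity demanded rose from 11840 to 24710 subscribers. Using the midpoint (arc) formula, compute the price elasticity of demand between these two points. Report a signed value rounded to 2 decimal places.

%ΔQ = (24710 − 11840) / [(11840 + 24710)/2] = 12870/18275 = 0.704240…
%ΔP = (4.81 − 6.59) / [(6.59 + 4.81)/2] = -1.78/5.7 = -0.312280…
Arc Ed = %ΔQ / %ΔP = (12870/18275) / (-1.78/5.7) = -2.2551…

-2.26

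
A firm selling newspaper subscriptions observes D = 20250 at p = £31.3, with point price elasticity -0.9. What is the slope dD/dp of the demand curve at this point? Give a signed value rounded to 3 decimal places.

-582.268

Ed = (dD/dp)·(p/D) ⇒ dD/dp = Ed·D/p = (-0.9)·20250/31.3 = -582.26837…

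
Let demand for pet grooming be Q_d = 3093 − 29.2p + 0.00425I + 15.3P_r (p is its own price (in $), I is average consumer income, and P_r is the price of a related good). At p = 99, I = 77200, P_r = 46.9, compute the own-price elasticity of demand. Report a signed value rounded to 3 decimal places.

-2.317

At the given values, Q_d = 3093 − 29.2(99) + 0.00425(77200) + 15.3(46.9) = 1247.87.
∂Q_d/∂p = −29.2.
E = (-29.2) × (99/1247.87) = -2.31658…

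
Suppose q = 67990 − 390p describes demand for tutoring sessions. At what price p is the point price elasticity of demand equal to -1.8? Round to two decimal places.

Ed = −390p/(67990 − 390p). Set this equal to -1.8:
390p = 1.8·(67990 − 390p) ⇒ 390p(1 + 1.8) = 1.8·67990
p = 1.8·67990 / (390·2.8) = 112.0714…

112.07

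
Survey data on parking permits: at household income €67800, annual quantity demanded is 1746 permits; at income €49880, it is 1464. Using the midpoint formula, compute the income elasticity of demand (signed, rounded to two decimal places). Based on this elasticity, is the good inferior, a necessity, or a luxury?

0.58; necessity

%ΔQ = (1464 − 1746)/[( 1746 + 1464)/2] = -282/1605 = -0.175700…
%ΔIncome = (49880 − 67800)/[( 67800 + 49880)/2] = -17920/58840 = -0.304554…
E_income = (-282/1605) / (-17920/58840) = 0.5769…
0 < E_income < 1 ⇒ normal good, necessity.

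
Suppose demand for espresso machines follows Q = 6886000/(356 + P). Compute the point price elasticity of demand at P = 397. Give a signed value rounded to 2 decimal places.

-0.53

dQ/dP = −6886000/(356 + P)² = -12.1444. At P = 397, Q = 9144.75.
Ed = (dQ/dP)·(P/Q) = (-12.1444) × (397/9144.75) = -0.5272…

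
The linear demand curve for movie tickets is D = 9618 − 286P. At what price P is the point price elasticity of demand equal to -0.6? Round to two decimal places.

Ed = −286P/(9618 − 286P). Set this equal to -0.6:
286P = 0.6·(9618 − 286P) ⇒ 286P(1 + 0.6) = 0.6·9618
P = 0.6·9618 / (286·1.6) = 12.6110…

12.61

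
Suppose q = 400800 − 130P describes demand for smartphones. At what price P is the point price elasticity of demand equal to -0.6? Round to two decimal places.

1156.15

Ed = −130P/(400800 − 130P). Set this equal to -0.6:
130P = 0.6·(400800 − 130P) ⇒ 130P(1 + 0.6) = 0.6·400800
P = 0.6·400800 / (130·1.6) = 1156.1538…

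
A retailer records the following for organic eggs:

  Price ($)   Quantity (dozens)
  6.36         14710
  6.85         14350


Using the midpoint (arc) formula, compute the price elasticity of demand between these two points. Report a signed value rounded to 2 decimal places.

%ΔQ = (14350 − 14710) / [(14710 + 14350)/2] = -360/14530 = -0.024776…
%ΔP = (6.85 − 6.36) / [(6.36 + 6.85)/2] = 0.49/6.605 = 0.074186…
Arc Ed = %ΔQ / %ΔP = (-360/14530) / (0.49/6.605) = -0.3339…

-0.33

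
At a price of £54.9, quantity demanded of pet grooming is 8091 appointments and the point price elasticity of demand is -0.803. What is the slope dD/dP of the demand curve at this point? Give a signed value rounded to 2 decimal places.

-118.34

Ed = (dD/dP)·(P/D) ⇒ dD/dP = Ed·D/P = (-0.803)·8091/54.9 = -118.3437…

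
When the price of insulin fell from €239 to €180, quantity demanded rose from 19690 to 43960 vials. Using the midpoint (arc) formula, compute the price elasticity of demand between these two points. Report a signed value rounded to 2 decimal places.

%ΔQ = (43960 − 19690) / [(19690 + 43960)/2] = 24270/31825 = 0.762608…
%ΔP = (180 − 239) / [(239 + 180)/2] = -59/209.5 = -0.281622…
Arc Ed = %ΔQ / %ΔP = (24270/31825) / (-59/209.5) = -2.7079…

-2.71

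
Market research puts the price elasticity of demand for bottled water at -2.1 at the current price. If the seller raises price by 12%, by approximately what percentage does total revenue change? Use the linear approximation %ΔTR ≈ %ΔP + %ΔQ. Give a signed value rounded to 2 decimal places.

%ΔQ ≈ Ed × %ΔP = (-2.1) × (+12%) = -25.2000%
%ΔTR ≈ %ΔP + %ΔQ = (+12%) + (-25.2000%) = -13.2000%

-13.20%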